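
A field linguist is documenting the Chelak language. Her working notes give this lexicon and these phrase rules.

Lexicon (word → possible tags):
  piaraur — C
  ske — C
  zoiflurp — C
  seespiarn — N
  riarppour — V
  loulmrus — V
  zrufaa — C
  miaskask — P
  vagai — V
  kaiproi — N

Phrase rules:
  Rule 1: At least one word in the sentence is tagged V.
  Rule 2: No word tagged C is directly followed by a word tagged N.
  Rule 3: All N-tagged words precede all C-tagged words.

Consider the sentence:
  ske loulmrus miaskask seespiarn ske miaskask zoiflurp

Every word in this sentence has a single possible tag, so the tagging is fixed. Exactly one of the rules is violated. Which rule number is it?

3

Fixed tagging: C V P N C P C.
Applying the rules: R1 ok, R2 ok, R3 fails.
Only rule 3 fails.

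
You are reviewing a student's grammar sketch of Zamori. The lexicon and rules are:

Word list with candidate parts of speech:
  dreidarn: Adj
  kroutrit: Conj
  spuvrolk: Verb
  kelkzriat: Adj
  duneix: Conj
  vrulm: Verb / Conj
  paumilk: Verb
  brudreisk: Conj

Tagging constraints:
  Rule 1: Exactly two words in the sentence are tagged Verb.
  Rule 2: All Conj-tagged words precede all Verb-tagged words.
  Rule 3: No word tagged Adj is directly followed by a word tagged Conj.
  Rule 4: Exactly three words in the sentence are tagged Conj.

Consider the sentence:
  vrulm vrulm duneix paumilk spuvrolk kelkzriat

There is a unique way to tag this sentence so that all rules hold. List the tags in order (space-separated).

Conj Conj Conj Verb Verb Adj

Candidates per position — 1:vrulm {Verb,Conj}; 2:vrulm {Verb,Conj}; 3:duneix {Conj}; 4:paumilk {Verb}; 5:spuvrolk {Verb}; 6:kelkzriat {Adj}.
Word 1 cannot be Verb — rule 1 would then fail for every completion. It is Conj.
Word 2 cannot be Verb — rule 1 would then fail for every completion. It is Conj.
So the tagging must be: Conj Conj Conj Verb Verb Adj.
Checking: rule 1 ok; rule 2 ok; rule 3 ok; rule 4 ok.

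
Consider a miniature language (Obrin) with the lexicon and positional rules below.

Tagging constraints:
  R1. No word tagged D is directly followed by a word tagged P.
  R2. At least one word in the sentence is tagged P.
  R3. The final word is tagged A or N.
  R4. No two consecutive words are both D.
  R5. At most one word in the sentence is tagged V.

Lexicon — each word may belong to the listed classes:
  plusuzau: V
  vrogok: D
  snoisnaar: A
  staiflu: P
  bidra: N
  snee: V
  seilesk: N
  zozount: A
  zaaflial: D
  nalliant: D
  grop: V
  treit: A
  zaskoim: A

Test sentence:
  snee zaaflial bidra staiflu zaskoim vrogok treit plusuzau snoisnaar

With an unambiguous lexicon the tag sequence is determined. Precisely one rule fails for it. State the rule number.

Fixed tagging: V D N P A D A V A.
Applying the rules: R1 ok, R2 ok, R3 ok, R4 ok, R5 fails.
Only rule 5 fails.

5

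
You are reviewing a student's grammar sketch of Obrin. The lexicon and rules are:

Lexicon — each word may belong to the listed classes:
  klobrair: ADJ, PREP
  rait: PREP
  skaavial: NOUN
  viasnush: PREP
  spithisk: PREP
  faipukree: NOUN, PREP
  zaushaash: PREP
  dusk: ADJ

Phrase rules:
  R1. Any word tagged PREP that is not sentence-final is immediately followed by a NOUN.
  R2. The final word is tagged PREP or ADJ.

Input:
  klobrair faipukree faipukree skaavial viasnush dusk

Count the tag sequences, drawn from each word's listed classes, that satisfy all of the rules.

0

Candidates per position — 1:klobrair {ADJ,PREP}; 2:faipukree {NOUN,PREP}; 3:faipukree {NOUN,PREP}; 4:skaavial {NOUN}; 5:viasnush {PREP}; 6:dusk {ADJ}.
There are 8 candidate sequences in total.
Rule 1 cannot be satisfied by any choice of tags from the lexicon.
So there is no consistent tagging.
Count = 0.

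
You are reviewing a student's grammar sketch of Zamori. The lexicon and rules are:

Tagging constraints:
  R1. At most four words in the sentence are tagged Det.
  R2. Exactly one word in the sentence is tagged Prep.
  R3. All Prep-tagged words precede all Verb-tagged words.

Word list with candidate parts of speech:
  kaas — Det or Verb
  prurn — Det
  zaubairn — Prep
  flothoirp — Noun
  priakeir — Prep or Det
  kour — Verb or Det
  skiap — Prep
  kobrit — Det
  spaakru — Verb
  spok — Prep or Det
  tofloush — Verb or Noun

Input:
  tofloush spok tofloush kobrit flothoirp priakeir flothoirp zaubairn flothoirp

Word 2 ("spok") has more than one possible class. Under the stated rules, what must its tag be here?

Candidates per position — 1:tofloush {Verb,Noun}; 2:spok {Prep,Det}; 3:tofloush {Verb,Noun}; 4:kobrit {Det}; 5:flothoirp {Noun}; 6:priakeir {Prep,Det}; 7:flothoirp {Noun}; 8:zaubairn {Prep}; 9:flothoirp {Noun}.
If word 1 were Verb, no tagging could satisfy rule 3; so word 1 is Noun.
If word 2 were Prep, no tagging could satisfy rule 2; so word 2 is Det.
If word 3 were Verb, no tagging could satisfy rule 3; so word 3 is Noun.
If word 6 were Prep, no tagging could satisfy rule 2; so word 6 is Det.
So the tagging must be: Noun Det Noun Det Noun Det Noun Prep Noun.
Check: rule 1 satisfied; rule 2 satisfied; rule 3 satisfied.

Det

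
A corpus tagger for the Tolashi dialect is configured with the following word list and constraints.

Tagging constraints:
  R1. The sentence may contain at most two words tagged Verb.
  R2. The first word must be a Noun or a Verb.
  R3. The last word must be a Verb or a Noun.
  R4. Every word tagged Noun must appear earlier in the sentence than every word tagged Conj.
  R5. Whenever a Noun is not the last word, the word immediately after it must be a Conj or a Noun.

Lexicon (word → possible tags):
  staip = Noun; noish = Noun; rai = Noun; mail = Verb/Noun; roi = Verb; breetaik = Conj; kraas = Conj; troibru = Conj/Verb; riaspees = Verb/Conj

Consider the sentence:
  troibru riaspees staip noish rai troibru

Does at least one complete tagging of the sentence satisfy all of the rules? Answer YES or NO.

NO

Candidates per position — 1:troibru {Conj,Verb}; 2:riaspees {Verb,Conj}; 3:staip {Noun}; 4:noish {Noun}; 5:rai {Noun}; 6:troibru {Conj,Verb}.
Every candidate sequence violates at least one rule; no consistent tagging exists.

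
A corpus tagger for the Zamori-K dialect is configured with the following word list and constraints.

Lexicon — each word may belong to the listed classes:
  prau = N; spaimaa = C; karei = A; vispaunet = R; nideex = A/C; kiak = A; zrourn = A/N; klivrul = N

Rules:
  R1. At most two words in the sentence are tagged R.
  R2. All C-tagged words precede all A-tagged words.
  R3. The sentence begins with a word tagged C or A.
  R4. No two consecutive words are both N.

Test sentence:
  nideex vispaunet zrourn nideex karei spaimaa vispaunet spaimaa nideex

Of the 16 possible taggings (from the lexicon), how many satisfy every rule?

0

Candidates per position — 1:nideex {A,C}; 2:vispaunet {R}; 3:zrourn {A,N}; 4:nideex {A,C}; 5:karei {A}; 6:spaimaa {C}; 7:vispaunet {R}; 8:spaimaa {C}; 9:nideex {A,C}.
There are 16 candidate sequences in total.
Rule 2 cannot be satisfied by any choice of tags from the lexicon.
So there is no consistent tagging.
Count = 0.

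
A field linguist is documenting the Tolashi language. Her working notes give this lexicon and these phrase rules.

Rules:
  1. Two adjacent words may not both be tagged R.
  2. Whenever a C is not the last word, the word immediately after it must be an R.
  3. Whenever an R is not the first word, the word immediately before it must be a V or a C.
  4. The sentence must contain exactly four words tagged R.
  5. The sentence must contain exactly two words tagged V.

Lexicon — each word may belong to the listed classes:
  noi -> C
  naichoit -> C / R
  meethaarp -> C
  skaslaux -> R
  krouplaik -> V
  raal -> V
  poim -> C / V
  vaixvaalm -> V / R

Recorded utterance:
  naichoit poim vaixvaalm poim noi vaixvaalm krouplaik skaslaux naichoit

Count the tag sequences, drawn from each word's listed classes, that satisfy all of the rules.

Candidates per position — 1:naichoit {C,R}; 2:poim {C,V}; 3:vaixvaalm {V,R}; 4:poim {C,V}; 5:noi {C}; 6:vaixvaalm {V,R}; 7:krouplaik {V}; 8:skaslaux {R}; 9:naichoit {C,R}.
There are 64 candidate sequences in total.
The sequences that satisfy every rule: R C R V C R V R C.
Count = 1.

1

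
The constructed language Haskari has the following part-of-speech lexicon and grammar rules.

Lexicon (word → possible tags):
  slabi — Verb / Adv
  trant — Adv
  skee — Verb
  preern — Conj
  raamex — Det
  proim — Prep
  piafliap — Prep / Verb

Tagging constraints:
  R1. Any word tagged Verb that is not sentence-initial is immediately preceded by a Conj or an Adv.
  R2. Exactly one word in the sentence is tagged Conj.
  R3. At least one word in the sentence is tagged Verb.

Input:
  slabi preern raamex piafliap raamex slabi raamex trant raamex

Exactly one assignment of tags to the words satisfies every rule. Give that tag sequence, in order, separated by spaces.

Candidates per position — 1:slabi {Verb,Adv}; 2:preern {Conj}; 3:raamex {Det}; 4:piafliap {Prep,Verb}; 5:raamex {Det}; 6:slabi {Verb,Adv}; 7:raamex {Det}; 8:trant {Adv}; 9:raamex {Det}.
Word 4 cannot be Verb — rule 1 would then fail for every completion. It is Prep.
Word 6 cannot be Verb — rule 1 would then fail for every completion. It is Adv.
Word 1 cannot be Adv — rule 3 would then fail for every completion. It is Verb.
The unique satisfying tagging is: Verb Conj Det Prep Det Adv Det Adv Det.
Verifying each rule — rule 1 ok; rule 2 ok; rule 3 ok.

Verb Conj Det Prep Det Adv Det Adv Det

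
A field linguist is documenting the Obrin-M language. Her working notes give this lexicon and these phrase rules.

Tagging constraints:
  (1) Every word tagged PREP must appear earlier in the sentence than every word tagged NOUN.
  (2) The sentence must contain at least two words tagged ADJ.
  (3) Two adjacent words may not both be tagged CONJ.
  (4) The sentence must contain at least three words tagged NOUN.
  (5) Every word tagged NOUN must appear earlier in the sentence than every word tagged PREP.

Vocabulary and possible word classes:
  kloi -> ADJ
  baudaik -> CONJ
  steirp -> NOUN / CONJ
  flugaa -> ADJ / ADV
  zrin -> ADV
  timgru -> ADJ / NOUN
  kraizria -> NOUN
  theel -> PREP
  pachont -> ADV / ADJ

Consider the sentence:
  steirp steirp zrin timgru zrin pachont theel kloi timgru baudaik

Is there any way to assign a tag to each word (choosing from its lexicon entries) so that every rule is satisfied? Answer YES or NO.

NO

Candidates per position — 1:steirp {NOUN,CONJ}; 2:steirp {NOUN,CONJ}; 3:zrin {ADV}; 4:timgru {ADJ,NOUN}; 5:zrin {ADV}; 6:pachont {ADV,ADJ}; 7:theel {PREP}; 8:kloi {ADJ}; 9:timgru {ADJ,NOUN}; 10:baudaik {CONJ}.
Every candidate sequence violates at least one rule; no consistent tagging exists.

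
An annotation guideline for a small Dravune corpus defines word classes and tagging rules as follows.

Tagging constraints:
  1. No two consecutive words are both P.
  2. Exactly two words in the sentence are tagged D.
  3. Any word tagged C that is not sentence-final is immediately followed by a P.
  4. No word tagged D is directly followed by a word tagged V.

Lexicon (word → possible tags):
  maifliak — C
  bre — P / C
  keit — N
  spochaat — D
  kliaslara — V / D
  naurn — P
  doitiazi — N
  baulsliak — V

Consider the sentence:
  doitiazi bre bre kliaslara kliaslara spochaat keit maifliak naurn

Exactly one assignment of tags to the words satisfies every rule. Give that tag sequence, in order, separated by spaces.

Candidates per position — 1:doitiazi {N}; 2:bre {P,C}; 3:bre {P,C}; 4:kliaslara {V,D}; 5:kliaslara {V,D}; 6:spochaat {D}; 7:keit {N}; 8:maifliak {C}; 9:naurn {P}.
If word 3 were C, no tagging could satisfy rule 3; so word 3 is P.
If word 2 were P, no tagging could satisfy rule 1; so word 2 is C.
The remaining ambiguous positions (4, 5) are resolved jointly — only one combination satisfies every rule.
That leaves exactly one tagging: N C P V D D N C P.
Verifying each rule — rule 1 ok; rule 2 ok; rule 3 ok; rule 4 ok.

N C P V D D N C P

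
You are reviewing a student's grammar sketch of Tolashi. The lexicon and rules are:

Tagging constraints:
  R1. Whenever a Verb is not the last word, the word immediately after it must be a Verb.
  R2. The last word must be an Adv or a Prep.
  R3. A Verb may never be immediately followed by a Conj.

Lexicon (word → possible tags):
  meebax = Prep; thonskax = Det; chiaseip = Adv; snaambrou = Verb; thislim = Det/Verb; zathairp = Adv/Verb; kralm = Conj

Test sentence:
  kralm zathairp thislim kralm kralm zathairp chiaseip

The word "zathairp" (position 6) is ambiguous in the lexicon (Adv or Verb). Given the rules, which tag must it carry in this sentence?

Adv

Candidates per position — 1:kralm {Conj}; 2:zathairp {Adv,Verb}; 3:thislim {Det,Verb}; 4:kralm {Conj}; 5:kralm {Conj}; 6:zathairp {Adv,Verb}; 7:chiaseip {Adv}.
At position 2, choosing Verb makes rule 1 impossible to satisfy; hence Adv.
At position 3, choosing Verb makes rule 1 impossible to satisfy; hence Det.
At position 6, choosing Verb makes rule 1 impossible to satisfy; hence Adv.
The only consistent sequence is: Conj Adv Det Conj Conj Adv Adv.
Verifying each rule — rule 1 holds; rule 2 holds; rule 3 holds.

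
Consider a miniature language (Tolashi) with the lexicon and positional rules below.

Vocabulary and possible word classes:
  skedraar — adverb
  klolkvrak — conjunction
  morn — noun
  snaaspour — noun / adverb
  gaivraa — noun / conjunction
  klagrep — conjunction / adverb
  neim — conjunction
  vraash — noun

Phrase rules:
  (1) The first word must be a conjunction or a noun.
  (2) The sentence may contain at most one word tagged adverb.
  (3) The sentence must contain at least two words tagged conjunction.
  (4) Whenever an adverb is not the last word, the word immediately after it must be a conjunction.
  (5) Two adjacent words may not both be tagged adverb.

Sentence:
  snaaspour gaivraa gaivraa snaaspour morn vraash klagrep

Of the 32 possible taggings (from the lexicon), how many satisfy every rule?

Candidates per position — 1:snaaspour {noun,adverb}; 2:gaivraa {noun,conjunction}; 3:gaivraa {noun,conjunction}; 4:snaaspour {noun,adverb}; 5:morn {noun}; 6:vraash {noun}; 7:klagrep {conjunction,adverb}.
There are 32 candidate sequences in total.
The sequences that satisfy every rule: noun noun conjunction noun noun noun conjunction; noun conjunction noun noun noun noun conjunction; noun conjunction conjunction noun noun noun conjunction; noun conjunction conjunction noun noun noun adverb.
Count = 4.

4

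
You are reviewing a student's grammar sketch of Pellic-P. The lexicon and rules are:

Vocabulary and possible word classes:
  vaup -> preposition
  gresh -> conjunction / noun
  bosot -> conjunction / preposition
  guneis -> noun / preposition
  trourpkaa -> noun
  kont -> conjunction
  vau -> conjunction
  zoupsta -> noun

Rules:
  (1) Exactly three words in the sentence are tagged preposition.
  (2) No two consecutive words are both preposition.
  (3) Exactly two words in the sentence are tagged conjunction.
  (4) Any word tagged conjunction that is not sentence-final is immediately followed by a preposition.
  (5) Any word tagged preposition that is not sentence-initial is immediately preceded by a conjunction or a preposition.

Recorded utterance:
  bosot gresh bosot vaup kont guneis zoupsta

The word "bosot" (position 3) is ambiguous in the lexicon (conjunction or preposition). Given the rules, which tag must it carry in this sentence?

Candidates per position — 1:bosot {conjunction,preposition}; 2:gresh {conjunction,noun}; 3:bosot {conjunction,preposition}; 4:vaup {preposition}; 5:kont {conjunction}; 6:guneis {noun,preposition}; 7:zoupsta {noun}.
Position 1: conjunction is ruled out by rule 4; that leaves preposition.
Position 3: preposition is ruled out by rule 2; that leaves conjunction.
Position 6: noun is ruled out by rule 1; that leaves preposition.
Position 2: conjunction is ruled out by rule 3; that leaves noun.
The unique satisfying tagging is: preposition noun conjunction preposition conjunction preposition noun.
Check: rule 1 satisfied; rule 2 satisfied; rule 3 satisfied; rule 4 satisfied; rule 5 satisfied.

conjunction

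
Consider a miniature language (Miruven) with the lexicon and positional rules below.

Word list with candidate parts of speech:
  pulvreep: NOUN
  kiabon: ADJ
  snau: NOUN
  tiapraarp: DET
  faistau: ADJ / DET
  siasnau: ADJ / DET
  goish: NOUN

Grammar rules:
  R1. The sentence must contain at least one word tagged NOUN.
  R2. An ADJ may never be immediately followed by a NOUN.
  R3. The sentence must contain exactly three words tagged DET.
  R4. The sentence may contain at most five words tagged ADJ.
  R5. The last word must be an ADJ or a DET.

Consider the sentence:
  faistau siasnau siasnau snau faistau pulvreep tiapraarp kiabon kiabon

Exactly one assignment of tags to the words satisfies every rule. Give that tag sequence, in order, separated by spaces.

ADJ ADJ DET NOUN DET NOUN DET ADJ ADJ

Candidates per position — 1:faistau {ADJ,DET}; 2:siasnau {ADJ,DET}; 3:siasnau {ADJ,DET}; 4:snau {NOUN}; 5:faistau {ADJ,DET}; 6:pulvreep {NOUN}; 7:tiapraarp {DET}; 8:kiabon {ADJ}; 9:kiabon {ADJ}.
If word 3 were ADJ, no tagging could satisfy rule 2; so word 3 is DET.
If word 5 were ADJ, no tagging could satisfy rule 2; so word 5 is DET.
If word 1 were DET, no tagging could satisfy rule 3; so word 1 is ADJ.
If word 2 were DET, no tagging could satisfy rule 3; so word 2 is ADJ.
So the tagging must be: ADJ ADJ DET NOUN DET NOUN DET ADJ ADJ.
Rule-by-rule: rule 1 satisfied; rule 2 satisfied; rule 3 satisfied; rule 4 satisfied; rule 5 satisfied.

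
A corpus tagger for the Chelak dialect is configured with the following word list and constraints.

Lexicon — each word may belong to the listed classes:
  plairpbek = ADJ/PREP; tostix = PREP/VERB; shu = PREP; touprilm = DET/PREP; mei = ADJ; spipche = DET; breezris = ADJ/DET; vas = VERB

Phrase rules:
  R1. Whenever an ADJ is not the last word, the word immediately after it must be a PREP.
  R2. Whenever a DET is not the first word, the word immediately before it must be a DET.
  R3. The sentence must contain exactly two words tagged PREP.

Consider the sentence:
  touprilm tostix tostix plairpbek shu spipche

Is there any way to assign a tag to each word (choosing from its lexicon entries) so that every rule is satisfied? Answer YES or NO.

Candidates per position — 1:touprilm {DET,PREP}; 2:tostix {PREP,VERB}; 3:tostix {PREP,VERB}; 4:plairpbek {ADJ,PREP}; 5:shu {PREP}; 6:spipche {DET}.
Rule 2 cannot be satisfied by any choice of tags from the lexicon.
So there is no consistent tagging.

NO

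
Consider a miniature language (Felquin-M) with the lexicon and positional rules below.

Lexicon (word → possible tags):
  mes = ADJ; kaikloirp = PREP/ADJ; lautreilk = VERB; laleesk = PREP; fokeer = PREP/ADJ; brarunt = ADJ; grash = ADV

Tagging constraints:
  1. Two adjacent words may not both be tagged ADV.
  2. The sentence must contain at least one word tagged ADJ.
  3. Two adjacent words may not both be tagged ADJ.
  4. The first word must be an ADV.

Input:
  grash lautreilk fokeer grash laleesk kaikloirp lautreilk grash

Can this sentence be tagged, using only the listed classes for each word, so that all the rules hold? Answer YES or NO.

YES

Candidates per position — 1:grash {ADV}; 2:lautreilk {VERB}; 3:fokeer {PREP,ADJ}; 4:grash {ADV}; 5:laleesk {PREP}; 6:kaikloirp {PREP,ADJ}; 7:lautreilk {VERB}; 8:grash {ADV}.
One satisfying assignment: ADV VERB PREP ADV PREP ADJ VERB ADV.
Check: rule 1 ok; rule 2 ok; rule 3 ok; rule 4 ok.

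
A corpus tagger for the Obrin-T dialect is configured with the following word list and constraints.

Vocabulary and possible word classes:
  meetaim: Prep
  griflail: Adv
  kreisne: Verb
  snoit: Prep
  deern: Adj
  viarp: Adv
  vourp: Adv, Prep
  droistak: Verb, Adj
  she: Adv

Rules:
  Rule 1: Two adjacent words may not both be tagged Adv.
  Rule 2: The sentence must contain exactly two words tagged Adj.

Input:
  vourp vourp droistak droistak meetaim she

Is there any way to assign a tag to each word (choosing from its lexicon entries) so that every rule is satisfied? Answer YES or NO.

YES

Candidates per position — 1:vourp {Adv,Prep}; 2:vourp {Adv,Prep}; 3:droistak {Verb,Adj}; 4:droistak {Verb,Adj}; 5:meetaim {Prep}; 6:she {Adv}.
One satisfying assignment: Prep Adv Adj Adj Prep Adv.
Check: rule 1 ok; rule 2 ok.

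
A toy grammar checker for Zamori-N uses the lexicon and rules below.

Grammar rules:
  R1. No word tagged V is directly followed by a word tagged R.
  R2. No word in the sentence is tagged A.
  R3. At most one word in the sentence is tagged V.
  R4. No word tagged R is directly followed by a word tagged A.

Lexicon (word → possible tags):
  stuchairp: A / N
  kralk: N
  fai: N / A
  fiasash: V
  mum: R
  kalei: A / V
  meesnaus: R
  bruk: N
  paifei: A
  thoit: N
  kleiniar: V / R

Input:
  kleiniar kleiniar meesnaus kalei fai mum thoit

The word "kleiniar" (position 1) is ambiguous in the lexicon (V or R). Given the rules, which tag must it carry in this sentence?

Candidates per position — 1:kleiniar {V,R}; 2:kleiniar {V,R}; 3:meesnaus {R}; 4:kalei {A,V}; 5:fai {N,A}; 6:mum {R}; 7:thoit {N}.
Position 1: tagging it V would leave rule 1 unsatisfiable, so it must be R.
Position 2: tagging it V would leave rule 1 unsatisfiable, so it must be R.
Position 4: tagging it A would leave rule 2 unsatisfiable, so it must be V.
Position 5: tagging it A would leave rule 2 unsatisfiable, so it must be N.
The only consistent sequence is: R R R V N R N.
Checking: rule 1 holds; rule 2 holds; rule 3 holds; rule 4 holds.

R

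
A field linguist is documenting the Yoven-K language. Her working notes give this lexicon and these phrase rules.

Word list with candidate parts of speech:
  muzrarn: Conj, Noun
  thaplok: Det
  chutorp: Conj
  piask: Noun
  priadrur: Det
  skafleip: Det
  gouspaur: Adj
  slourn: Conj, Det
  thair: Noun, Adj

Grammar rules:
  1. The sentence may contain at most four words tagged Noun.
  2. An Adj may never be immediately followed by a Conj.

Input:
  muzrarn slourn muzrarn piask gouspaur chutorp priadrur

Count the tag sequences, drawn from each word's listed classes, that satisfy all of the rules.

Candidates per position — 1:muzrarn {Conj,Noun}; 2:slourn {Conj,Det}; 3:muzrarn {Conj,Noun}; 4:piask {Noun}; 5:gouspaur {Adj}; 6:chutorp {Conj}; 7:priadrur {Det}.
There are 8 candidate sequences in total.
Rule 2 cannot be satisfied by any choice of tags from the lexicon.
So there is no consistent tagging.
Count = 0.

0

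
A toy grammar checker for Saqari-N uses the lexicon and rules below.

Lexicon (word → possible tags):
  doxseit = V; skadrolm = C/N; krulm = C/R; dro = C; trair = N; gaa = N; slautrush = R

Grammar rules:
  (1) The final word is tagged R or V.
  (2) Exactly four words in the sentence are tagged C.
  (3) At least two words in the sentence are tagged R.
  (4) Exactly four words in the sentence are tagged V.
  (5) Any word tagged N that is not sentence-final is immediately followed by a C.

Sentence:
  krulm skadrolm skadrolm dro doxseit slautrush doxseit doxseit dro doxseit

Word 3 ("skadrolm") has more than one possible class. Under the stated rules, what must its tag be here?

C

Candidates per position — 1:krulm {C,R}; 2:skadrolm {C,N}; 3:skadrolm {C,N}; 4:dro {C}; 5:doxseit {V}; 6:slautrush {R}; 7:doxseit {V}; 8:doxseit {V}; 9:dro {C}; 10:doxseit {V}.
Position 1: tagging it C would leave rule 3 unsatisfiable, so it must be R.
Position 2: tagging it N would leave rule 2 unsatisfiable, so it must be C.
Position 3: tagging it N would leave rule 2 unsatisfiable, so it must be C.
That leaves exactly one tagging: R C C C V R V V C V.
Checking: rule 1 satisfied; rule 2 satisfied; rule 3 satisfied; rule 4 satisfied; rule 5 satisfied.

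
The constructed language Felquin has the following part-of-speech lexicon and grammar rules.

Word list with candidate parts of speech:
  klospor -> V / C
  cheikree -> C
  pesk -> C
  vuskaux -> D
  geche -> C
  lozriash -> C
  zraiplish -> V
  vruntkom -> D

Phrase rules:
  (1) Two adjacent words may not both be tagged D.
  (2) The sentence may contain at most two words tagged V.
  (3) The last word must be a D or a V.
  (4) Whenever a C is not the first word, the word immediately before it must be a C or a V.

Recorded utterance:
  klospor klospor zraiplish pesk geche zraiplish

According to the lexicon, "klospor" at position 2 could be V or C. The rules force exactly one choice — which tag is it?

C

Candidates per position — 1:klospor {V,C}; 2:klospor {V,C}; 3:zraiplish {V}; 4:pesk {C}; 5:geche {C}; 6:zraiplish {V}.
Position 1: V is ruled out by rule 2; that leaves C.
Position 2: V is ruled out by rule 2; that leaves C.
So the tagging must be: C C V C C V.
Rule-by-rule: rule 1 ok; rule 2 ok; rule 3 ok; rule 4 ok.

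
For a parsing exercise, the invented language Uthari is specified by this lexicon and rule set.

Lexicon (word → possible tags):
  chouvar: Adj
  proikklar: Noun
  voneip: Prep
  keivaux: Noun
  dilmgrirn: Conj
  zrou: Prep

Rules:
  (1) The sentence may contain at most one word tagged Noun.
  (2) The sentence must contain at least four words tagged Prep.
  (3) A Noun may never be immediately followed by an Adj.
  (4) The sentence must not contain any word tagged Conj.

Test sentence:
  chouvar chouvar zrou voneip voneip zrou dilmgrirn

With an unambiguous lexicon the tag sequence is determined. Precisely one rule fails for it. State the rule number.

Fixed tagging: Adj Adj Prep Prep Prep Prep Conj.
Rule check: R1 pass, R2 pass, R3 pass, R4 fail.
Only rule 4 fails.

4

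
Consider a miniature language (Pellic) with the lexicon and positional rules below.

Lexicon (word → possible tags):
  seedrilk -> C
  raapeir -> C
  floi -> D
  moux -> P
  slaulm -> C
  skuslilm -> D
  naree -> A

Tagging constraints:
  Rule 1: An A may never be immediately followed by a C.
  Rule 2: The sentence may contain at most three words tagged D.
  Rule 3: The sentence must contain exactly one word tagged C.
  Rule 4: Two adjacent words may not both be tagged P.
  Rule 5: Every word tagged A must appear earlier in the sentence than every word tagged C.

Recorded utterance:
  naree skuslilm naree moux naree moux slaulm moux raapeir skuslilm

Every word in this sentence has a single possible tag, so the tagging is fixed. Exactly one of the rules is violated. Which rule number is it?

3

Fixed tagging: A D A P A P C P C D.
Applying the rules: R1 holds, R2 holds, R3 violated, R4 holds, R5 holds.
Only rule 3 fails.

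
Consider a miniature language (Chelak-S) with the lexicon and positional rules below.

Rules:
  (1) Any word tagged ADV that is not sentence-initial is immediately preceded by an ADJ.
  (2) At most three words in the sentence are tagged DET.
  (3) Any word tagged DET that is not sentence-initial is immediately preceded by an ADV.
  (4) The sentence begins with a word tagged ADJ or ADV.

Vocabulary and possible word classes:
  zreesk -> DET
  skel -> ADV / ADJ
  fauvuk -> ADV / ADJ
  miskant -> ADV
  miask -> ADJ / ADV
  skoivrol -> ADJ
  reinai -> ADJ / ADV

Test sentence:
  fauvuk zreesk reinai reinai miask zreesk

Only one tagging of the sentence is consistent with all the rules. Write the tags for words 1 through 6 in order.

Candidates per position — 1:fauvuk {ADV,ADJ}; 2:zreesk {DET}; 3:reinai {ADJ,ADV}; 4:reinai {ADJ,ADV}; 5:miask {ADJ,ADV}; 6:zreesk {DET}.
Position 1: ADJ is ruled out by rule 3; that leaves ADV.
Position 3: ADV is ruled out by rule 1; that leaves ADJ.
Position 5: ADJ is ruled out by rule 3; that leaves ADV.
Position 4: ADV is ruled out by rule 1; that leaves ADJ.
So the tagging must be: ADV DET ADJ ADJ ADV DET.
Verifying each rule — rule 1 ok; rule 2 ok; rule 3 ok; rule 4 ok.

ADV DET ADJ ADJ ADV DET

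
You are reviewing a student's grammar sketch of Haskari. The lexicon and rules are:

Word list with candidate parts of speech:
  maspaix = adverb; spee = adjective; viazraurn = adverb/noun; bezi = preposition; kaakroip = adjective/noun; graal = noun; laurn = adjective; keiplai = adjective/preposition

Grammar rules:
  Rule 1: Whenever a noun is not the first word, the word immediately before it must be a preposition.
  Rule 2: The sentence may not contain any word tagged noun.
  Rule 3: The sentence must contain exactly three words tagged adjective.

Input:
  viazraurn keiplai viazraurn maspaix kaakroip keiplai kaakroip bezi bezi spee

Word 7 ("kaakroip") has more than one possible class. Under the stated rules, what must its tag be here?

adjective

Candidates per position — 1:viazraurn {adverb,noun}; 2:keiplai {adjective,preposition}; 3:viazraurn {adverb,noun}; 4:maspaix {adverb}; 5:kaakroip {adjective,noun}; 6:keiplai {adjective,preposition}; 7:kaakroip {adjective,noun}; 8:bezi {preposition}; 9:bezi {preposition}; 10:spee {adjective}.
Position 1: noun is ruled out by rule 2; that leaves adverb.
Position 3: noun is ruled out by rule 2; that leaves adverb.
Position 5: noun is ruled out by rule 1; that leaves adjective.
Position 7: noun is ruled out by rule 2; that leaves adjective.
Position 2: adjective is ruled out by rule 3; that leaves preposition.
Position 6: adjective is ruled out by rule 3; that leaves preposition.
The only consistent sequence is: adverb preposition adverb adverb adjective preposition adjective preposition preposition adjective.
Check: rule 1 satisfied; rule 2 satisfied; rule 3 satisfied.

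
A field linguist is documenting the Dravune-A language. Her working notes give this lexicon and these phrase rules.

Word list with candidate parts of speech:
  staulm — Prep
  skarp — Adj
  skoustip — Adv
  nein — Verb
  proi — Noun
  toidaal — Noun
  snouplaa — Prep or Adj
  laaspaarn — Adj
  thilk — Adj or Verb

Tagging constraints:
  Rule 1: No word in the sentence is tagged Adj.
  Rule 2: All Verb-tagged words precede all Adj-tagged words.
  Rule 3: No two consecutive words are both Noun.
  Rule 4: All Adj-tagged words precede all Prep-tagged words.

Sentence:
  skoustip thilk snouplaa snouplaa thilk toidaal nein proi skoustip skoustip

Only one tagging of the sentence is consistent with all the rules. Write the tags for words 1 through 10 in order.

Adv Verb Prep Prep Verb Noun Verb Noun Adv Adv

Candidates per position — 1:skoustip {Adv}; 2:thilk {Adj,Verb}; 3:snouplaa {Prep,Adj}; 4:snouplaa {Prep,Adj}; 5:thilk {Adj,Verb}; 6:toidaal {Noun}; 7:nein {Verb}; 8:proi {Noun}; 9:skoustip {Adv}; 10:skoustip {Adv}.
At position 2, choosing Adj makes rule 1 impossible to satisfy; hence Verb.
At position 3, choosing Adj makes rule 1 impossible to satisfy; hence Prep.
At position 4, choosing Adj makes rule 1 impossible to satisfy; hence Prep.
At position 5, choosing Adj makes rule 1 impossible to satisfy; hence Verb.
So the tagging must be: Adv Verb Prep Prep Verb Noun Verb Noun Adv Adv.
Checking: rule 1 holds; rule 2 holds; rule 3 holds; rule 4 holds.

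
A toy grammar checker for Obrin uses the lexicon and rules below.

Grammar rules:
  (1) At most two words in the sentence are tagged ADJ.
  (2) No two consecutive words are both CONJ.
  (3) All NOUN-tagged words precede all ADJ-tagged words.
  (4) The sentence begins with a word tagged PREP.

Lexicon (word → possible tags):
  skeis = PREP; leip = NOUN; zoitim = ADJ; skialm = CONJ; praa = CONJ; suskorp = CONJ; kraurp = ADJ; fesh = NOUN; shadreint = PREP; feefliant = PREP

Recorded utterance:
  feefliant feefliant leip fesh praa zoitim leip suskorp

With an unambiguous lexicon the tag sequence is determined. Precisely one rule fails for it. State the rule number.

Fixed tagging: PREP PREP NOUN NOUN CONJ ADJ NOUN CONJ.
Checking each rule: R1 holds, R2 holds, R3 violated, R4 holds.
Only rule 3 fails.

3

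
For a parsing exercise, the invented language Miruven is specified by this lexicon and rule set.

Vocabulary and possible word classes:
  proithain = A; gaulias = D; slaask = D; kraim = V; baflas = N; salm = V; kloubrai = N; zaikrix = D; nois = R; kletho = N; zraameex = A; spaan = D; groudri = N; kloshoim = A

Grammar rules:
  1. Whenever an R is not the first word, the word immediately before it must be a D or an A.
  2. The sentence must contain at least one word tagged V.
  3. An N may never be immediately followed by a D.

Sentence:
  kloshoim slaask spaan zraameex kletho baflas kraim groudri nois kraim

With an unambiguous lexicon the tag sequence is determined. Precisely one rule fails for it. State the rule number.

1

Fixed tagging: A D D A N N V N R V.
Applying the rules: R1 ✗, R2 ✓, R3 ✓.
Only rule 1 fails.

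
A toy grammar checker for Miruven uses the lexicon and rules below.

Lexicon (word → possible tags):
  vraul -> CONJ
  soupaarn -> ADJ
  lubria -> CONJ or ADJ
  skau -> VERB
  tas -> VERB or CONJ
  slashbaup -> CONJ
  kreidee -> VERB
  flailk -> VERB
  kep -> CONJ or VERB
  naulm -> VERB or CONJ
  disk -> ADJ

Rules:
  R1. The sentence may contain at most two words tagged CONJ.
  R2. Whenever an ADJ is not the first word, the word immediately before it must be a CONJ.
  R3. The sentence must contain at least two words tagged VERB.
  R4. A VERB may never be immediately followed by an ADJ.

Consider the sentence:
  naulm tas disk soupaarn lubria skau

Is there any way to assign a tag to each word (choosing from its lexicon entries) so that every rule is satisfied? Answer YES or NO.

Candidates per position — 1:naulm {VERB,CONJ}; 2:tas {VERB,CONJ}; 3:disk {ADJ}; 4:soupaarn {ADJ}; 5:lubria {CONJ,ADJ}; 6:skau {VERB}.
Rule 2 cannot be satisfied by any choice of tags from the lexicon.
So there is no consistent tagging.

NO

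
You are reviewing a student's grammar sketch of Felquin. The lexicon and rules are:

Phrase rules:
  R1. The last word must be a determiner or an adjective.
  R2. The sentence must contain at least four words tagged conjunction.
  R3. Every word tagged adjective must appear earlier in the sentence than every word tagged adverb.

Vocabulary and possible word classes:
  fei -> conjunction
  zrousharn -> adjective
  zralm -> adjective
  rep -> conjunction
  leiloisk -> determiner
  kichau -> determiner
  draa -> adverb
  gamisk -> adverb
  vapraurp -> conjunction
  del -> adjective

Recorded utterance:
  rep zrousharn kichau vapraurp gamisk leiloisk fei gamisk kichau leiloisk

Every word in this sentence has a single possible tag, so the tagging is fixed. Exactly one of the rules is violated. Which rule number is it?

2

Fixed tagging: conjunction adjective determiner conjunction adverb determiner conjunction adverb determiner determiner.
Checking each rule: R1 pass, R2 fail, R3 pass.
Only rule 2 fails.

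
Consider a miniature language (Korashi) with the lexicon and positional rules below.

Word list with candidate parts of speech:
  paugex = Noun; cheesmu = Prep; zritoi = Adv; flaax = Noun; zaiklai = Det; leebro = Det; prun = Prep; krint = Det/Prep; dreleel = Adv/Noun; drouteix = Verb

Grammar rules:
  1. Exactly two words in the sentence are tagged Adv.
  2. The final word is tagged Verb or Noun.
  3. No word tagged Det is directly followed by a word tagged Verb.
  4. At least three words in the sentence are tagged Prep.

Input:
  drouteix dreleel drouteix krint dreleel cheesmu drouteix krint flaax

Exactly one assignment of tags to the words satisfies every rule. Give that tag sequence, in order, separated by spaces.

Verb Adv Verb Prep Adv Prep Verb Prep Noun

Candidates per position — 1:drouteix {Verb}; 2:dreleel {Adv,Noun}; 3:drouteix {Verb}; 4:krint {Det,Prep}; 5:dreleel {Adv,Noun}; 6:cheesmu {Prep}; 7:drouteix {Verb}; 8:krint {Det,Prep}; 9:flaax {Noun}.
If word 2 were Noun, no tagging could satisfy rule 1; so word 2 is Adv.
If word 4 were Det, no tagging could satisfy rule 4; so word 4 is Prep.
If word 5 were Noun, no tagging could satisfy rule 1; so word 5 is Adv.
If word 8 were Det, no tagging could satisfy rule 4; so word 8 is Prep.
The unique satisfying tagging is: Verb Adv Verb Prep Adv Prep Verb Prep Noun.
Rule-by-rule: rule 1 satisfied; rule 2 satisfied; rule 3 satisfied; rule 4 satisfied.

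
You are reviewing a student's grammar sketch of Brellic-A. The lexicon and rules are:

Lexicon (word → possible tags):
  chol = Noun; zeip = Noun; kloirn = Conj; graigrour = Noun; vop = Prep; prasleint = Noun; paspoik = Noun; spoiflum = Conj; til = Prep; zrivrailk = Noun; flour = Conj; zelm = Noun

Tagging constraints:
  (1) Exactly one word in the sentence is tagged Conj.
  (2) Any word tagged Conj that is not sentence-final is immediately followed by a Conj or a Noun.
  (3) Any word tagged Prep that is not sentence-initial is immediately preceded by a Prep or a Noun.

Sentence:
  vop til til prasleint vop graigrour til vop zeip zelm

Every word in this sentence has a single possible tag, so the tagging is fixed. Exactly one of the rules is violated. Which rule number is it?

Fixed tagging: Prep Prep Prep Noun Prep Noun Prep Prep Noun Noun.
Checking each rule: R1 fails, R2 ok, R3 ok.
Only rule 1 fails.

1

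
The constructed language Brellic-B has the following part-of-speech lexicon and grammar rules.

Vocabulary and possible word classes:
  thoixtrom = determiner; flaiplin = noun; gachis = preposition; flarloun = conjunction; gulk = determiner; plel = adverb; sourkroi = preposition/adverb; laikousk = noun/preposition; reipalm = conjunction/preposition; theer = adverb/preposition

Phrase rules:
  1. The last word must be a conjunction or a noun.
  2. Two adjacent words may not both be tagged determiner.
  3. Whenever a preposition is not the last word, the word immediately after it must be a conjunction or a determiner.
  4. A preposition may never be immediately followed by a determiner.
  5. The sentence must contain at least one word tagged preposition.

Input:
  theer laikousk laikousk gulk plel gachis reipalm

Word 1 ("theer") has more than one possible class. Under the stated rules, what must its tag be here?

Candidates per position — 1:theer {adverb,preposition}; 2:laikousk {noun,preposition}; 3:laikousk {noun,preposition}; 4:gulk {determiner}; 5:plel {adverb}; 6:gachis {preposition}; 7:reipalm {conjunction,preposition}.
Word 1 cannot be preposition — rule 3 would then fail for every completion. It is adverb.
Word 2 cannot be preposition — rule 3 would then fail for every completion. It is noun.
Word 3 cannot be preposition — rule 4 would then fail for every completion. It is noun.
Word 7 cannot be preposition — rule 1 would then fail for every completion. It is conjunction.
The unique satisfying tagging is: adverb noun noun determiner adverb preposition conjunction.
Verifying each rule — rule 1 satisfied; rule 2 satisfied; rule 3 satisfied; rule 4 satisfied; rule 5 satisfied.

adverb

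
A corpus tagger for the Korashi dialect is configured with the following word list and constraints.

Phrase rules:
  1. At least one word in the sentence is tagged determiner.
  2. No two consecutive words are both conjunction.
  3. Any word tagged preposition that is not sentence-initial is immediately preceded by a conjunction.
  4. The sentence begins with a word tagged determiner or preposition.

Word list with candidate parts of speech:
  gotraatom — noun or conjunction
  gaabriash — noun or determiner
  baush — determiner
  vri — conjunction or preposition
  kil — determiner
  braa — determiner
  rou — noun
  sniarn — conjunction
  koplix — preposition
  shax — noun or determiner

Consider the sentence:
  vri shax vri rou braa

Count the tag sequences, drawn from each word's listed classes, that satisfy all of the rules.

2

Candidates per position — 1:vri {conjunction,preposition}; 2:shax {noun,determiner}; 3:vri {conjunction,preposition}; 4:rou {noun}; 5:braa {determiner}.
There are 8 candidate sequences in total.
The sequences that satisfy every rule: preposition noun conjunction noun determiner; preposition determiner conjunction noun determiner.
Count = 2.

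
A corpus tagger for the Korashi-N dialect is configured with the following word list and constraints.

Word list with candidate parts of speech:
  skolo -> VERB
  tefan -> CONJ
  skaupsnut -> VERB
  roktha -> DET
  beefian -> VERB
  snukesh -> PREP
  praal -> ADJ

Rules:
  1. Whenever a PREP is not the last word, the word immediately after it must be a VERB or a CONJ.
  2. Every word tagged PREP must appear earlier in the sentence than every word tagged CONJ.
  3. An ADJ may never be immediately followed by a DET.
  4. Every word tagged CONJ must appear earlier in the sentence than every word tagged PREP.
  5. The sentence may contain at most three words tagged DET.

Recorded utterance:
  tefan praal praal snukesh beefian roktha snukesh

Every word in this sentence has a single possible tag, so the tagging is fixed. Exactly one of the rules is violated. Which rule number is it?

2

Fixed tagging: CONJ ADJ ADJ PREP VERB DET PREP.
Applying the rules: R1 holds, R2 violated, R3 holds, R4 holds, R5 holds.
Only rule 2 fails.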